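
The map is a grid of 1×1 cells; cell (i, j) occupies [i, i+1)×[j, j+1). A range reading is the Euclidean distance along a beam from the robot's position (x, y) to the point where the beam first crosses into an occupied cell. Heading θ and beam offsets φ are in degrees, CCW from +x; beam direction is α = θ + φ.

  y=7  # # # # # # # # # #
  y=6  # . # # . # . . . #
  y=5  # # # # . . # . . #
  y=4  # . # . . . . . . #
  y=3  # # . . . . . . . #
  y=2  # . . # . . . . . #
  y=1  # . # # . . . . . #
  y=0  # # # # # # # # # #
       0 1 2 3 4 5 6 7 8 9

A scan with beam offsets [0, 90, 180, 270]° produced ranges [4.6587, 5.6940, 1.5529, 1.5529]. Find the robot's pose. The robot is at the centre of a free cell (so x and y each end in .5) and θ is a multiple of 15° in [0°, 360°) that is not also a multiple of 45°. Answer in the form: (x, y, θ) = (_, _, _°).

(x, y, θ) = (7.5, 2.5, 75°)

Candidates: 36 free-cell centres × 16 headings = 576 poses. Raycast each; keep the one whose scan matches to 4 dp.
  (4.5, 5.5, 30°): beam 1 = 1.0000 ≠ 4.6587 ✗
  (6.5, 2.5, 30°): beam 1 = 2.8868 ≠ 4.6587 ✗
  (3.5, 3.5, 105°): beam 1 = 1.5529 ≠ 4.6587 ✗
  (1.5, 2.5, 75°): beam 1 = 0.5176 ≠ 4.6587 ✗
  …
  (7.5, 2.5, 75°): r_1=4.6587, r_2=5.6940, r_3=1.5529, r_4=1.5529 — all match ✓
No second candidate reproduces the full scan.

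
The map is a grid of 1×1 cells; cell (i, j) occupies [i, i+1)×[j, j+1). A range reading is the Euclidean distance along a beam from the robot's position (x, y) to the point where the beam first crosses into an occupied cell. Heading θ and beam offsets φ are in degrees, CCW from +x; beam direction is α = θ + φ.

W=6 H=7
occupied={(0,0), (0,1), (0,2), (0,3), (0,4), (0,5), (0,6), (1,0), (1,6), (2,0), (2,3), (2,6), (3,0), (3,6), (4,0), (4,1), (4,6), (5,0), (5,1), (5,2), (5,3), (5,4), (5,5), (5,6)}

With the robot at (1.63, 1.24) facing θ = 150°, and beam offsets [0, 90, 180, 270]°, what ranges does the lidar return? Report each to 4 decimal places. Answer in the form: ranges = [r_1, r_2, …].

beam 1: φ=0°, α=150°
  dir = (cos 150°, sin 150°) = (-0.8660, 0.5000); from cell (1,1)
  next x-line at t=0.7275, next y-line at t=1.5200; Δt_x=1.1547, Δt_y=2.0000
    x: enter (0,1) at t=0.7275 ← occupied
  → r_1 = 0.7275
beam 2: φ=90°, α=240°
  dir = (cos 240°, sin 240°) = (-0.5000, -0.8660); from cell (1,1)
  next x-line at t=1.2600, next y-line at t=0.2771; Δt_x=2.0000, Δt_y=1.1547
    y: enter (1,0) at t=0.2771 ← occupied
  → r_2 = 0.2771
beam 3: φ=180°, α=330°
  dir = (cos 330°, sin 330°) = (0.8660, -0.5000); from cell (1,1)
  next x-line at t=0.4272, next y-line at t=0.4800; Δt_x=1.1547, Δt_y=2.0000
    x: enter (2,1) at t=0.4272
    y: enter (2,0) at t=0.4800 ← occupied
  → r_3 = 0.4800
beam 4: φ=270°, α=60°
  dir = (cos 60°, sin 60°) = (0.5000, 0.8660); from cell (1,1)
  next x-line at t=0.7400, next y-line at t=0.8776; Δt_x=2.0000, Δt_y=1.1547
    x: enter (2,1) at t=0.7400
    y: enter (2,2) at t=0.8776
    y: enter (2,3) at t=2.0323 ← occupied
  → r_4 = 2.0323

ranges = [0.7275, 0.2771, 0.4800, 2.0323]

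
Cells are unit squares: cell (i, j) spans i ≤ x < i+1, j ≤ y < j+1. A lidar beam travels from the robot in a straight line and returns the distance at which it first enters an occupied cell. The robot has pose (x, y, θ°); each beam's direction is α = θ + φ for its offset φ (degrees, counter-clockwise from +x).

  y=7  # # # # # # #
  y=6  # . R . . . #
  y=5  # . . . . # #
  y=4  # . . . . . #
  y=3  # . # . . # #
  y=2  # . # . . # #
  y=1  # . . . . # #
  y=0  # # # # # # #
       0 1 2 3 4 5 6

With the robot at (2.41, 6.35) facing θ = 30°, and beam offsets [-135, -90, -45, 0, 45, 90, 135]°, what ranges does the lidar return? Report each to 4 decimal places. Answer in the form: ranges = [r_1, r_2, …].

ranges = [5.4478, 5.1800, 2.6814, 1.3000, 0.6729, 0.7506, 1.4597]

beam 1: φ=-135°, α=255°
  dir = (cos 255°, sin 255°) = (-0.2588, -0.9659); from cell (2,6)
  next x-line at t=1.5841, next y-line at t=0.3623; Δt_x=3.8637, Δt_y=1.0353
    y: enter (2,5) at t=0.3623
    y: enter (2,4) at t=1.3976
    x: enter (1,4) at t=1.5841
    y: enter (1,3) at t=2.4329
    y: enter (1,2) at t=3.4682
    y: enter (1,1) at t=4.5035
    x: enter (0,1) at t=5.4478 ← occupied
  → r_1 = 5.4478
beam 2: φ=-90°, α=300°
  dir = (cos 300°, sin 300°) = (0.5000, -0.8660); from cell (2,6)
  next x-line at t=1.1800, next y-line at t=0.4041; Δt_x=2.0000, Δt_y=1.1547
    y: enter (2,5) at t=0.4041
    x: enter (3,5) at t=1.1800
    y: enter (3,4) at t=1.5588
    y: enter (3,3) at t=2.7135
    x: enter (4,3) at t=3.1800
    y: enter (4,2) at t=3.8682
    y: enter (4,1) at t=5.0229
    x: enter (5,1) at t=5.1800 ← occupied
  → r_2 = 5.1800
beam 3: φ=-45°, α=345°
  dir = (cos 345°, sin 345°) = (0.9659, -0.2588); from cell (2,6)
  next x-line at t=0.6108, next y-line at t=1.3523; Δt_x=1.0353, Δt_y=3.8637
    x: enter (3,6) at t=0.6108
    y: enter (3,5) at t=1.3523
    x: enter (4,5) at t=1.6461
    x: enter (5,5) at t=2.6814 ← occupied
  → r_3 = 2.6814
beam 4: φ=0°, α=30°
  dir = (cos 30°, sin 30°) = (0.8660, 0.5000); from cell (2,6)
  next x-line at t=0.6813, next y-line at t=1.3000; Δt_x=1.1547, Δt_y=2.0000
    x: enter (3,6) at t=0.6813
    y: enter (3,7) at t=1.3000 ← occupied
  → r_4 = 1.3000
beam 5: φ=45°, α=75°
  dir = (cos 75°, sin 75°) = (0.2588, 0.9659); from cell (2,6)
  next x-line at t=2.2796, next y-line at t=0.6729; Δt_x=3.8637, Δt_y=1.0353
    y: enter (2,7) at t=0.6729 ← occupied
  → r_5 = 0.6729
beam 6: φ=90°, α=120°
  dir = (cos 120°, sin 120°) = (-0.5000, 0.8660); from cell (2,6)
  next x-line at t=0.8200, next y-line at t=0.7506; Δt_x=2.0000, Δt_y=1.1547
    y: enter (2,7) at t=0.7506 ← occupied
  → r_6 = 0.7506
beam 7: φ=135°, α=165°
  dir = (cos 165°, sin 165°) = (-0.9659, 0.2588); from cell (2,6)
  next x-line at t=0.4245, next y-line at t=2.5114; Δt_x=1.0353, Δt_y=3.8637
    x: enter (1,6) at t=0.4245
    x: enter (0,6) at t=1.4597 ← occupied
  → r_7 = 1.4597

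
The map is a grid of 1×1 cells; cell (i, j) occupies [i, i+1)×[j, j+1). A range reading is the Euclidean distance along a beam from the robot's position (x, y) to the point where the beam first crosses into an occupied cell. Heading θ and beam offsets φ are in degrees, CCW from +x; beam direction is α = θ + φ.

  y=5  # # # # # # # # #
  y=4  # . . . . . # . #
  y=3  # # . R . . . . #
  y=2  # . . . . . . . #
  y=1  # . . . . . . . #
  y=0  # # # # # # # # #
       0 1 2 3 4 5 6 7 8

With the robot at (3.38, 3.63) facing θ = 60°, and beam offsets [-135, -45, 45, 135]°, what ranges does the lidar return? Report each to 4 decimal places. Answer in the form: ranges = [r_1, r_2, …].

beam 1: φ=-135°, α=285°
  d=(0.2588,-0.9659)  start (3,3)  tX=2.3955 tY=0.6522  stride 1/|dx|=3.8637 1/|dy|=1.0353
    cross y-line → (3,2), t=0.6522
    cross y-line → (3,1), t=1.6875
    cross x-line → (4,1), t=2.3955
    cross y-line → (4,0), t=2.7228 (wall)
  → r_1 = 2.7228
beam 2: φ=-45°, α=15°
  d=(0.9659,0.2588)  start (3,3)  tX=0.6419 tY=1.4296  stride 1/|dx|=1.0353 1/|dy|=3.8637
    cross x-line → (4,3), t=0.6419
    cross y-line → (4,4), t=1.4296
    cross x-line → (5,4), t=1.6771
    cross x-line → (6,4), t=2.7124 (wall)
  → r_2 = 2.7124
beam 3: φ=45°, α=105°
  d=(-0.2588,0.9659)  start (3,3)  tX=1.4682 tY=0.3831  stride 1/|dx|=3.8637 1/|dy|=1.0353
    cross y-line → (3,4), t=0.3831
    cross y-line → (3,5), t=1.4183 (wall)
  → r_3 = 1.4183
beam 4: φ=135°, α=195°
  d=(-0.9659,-0.2588)  start (3,3)  tX=0.3934 tY=2.4341  stride 1/|dx|=1.0353 1/|dy|=3.8637
    cross x-line → (2,3), t=0.3934
    cross x-line → (1,3), t=1.4287 (wall)
  → r_4 = 1.4287

ranges = [2.7228, 2.7124, 1.4183, 1.4287]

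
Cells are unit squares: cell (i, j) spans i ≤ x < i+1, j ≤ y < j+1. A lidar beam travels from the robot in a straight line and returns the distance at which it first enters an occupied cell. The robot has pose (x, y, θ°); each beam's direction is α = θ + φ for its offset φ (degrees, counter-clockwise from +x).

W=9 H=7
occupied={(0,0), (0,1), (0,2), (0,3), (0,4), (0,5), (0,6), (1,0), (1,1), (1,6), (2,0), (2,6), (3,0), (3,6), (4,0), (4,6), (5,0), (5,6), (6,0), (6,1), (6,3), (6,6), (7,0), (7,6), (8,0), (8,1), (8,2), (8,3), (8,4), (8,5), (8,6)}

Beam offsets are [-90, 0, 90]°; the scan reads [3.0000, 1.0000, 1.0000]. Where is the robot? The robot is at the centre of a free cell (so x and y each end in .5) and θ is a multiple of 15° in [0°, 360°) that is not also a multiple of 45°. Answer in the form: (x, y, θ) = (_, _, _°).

(x, y, θ) = (5.5, 2.5, 300°)

Candidates: 32 free-cell centres × 16 headings = 512 poses. Raycast each; keep the one whose scan matches to 4 dp.
  (1.5, 5.5, 60°): beam 1 = 7.5056 ≠ 3.0000 ✗
  (6.5, 2.5, 30°): beam 1 = 0.5774 ≠ 3.0000 ✗
  (6.5, 5.5, 165°): beam 1 = 0.5176 ≠ 3.0000 ✗
  (5.5, 3.5, 30°): beam 1 = 1.7321 ≠ 3.0000 ✗
  …
  (5.5, 2.5, 300°): r_1=3.0000, r_2=1.0000, r_3=1.0000 — all match ✓
No second candidate reproduces the full scan.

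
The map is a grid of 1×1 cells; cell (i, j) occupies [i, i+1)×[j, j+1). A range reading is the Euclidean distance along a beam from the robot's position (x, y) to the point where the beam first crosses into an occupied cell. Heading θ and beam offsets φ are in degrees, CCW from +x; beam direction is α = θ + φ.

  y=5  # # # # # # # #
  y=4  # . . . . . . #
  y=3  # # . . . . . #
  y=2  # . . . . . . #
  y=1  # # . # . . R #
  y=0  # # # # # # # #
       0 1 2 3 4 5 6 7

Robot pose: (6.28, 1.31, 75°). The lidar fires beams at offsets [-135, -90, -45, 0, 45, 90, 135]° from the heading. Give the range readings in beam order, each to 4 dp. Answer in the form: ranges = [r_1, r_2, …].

beam 1: φ=-135°, α=300°
  dir = (cos 300°, sin 300°) = (0.5000, -0.8660); from cell (6,1)
  next x-line at t=1.4400, next y-line at t=0.3580; Δt_x=2.0000, Δt_y=1.1547
    y: enter (6,0) at t=0.3580 ← occupied
  → r_1 = 0.3580
beam 2: φ=-90°, α=345°
  dir = (cos 345°, sin 345°) = (0.9659, -0.2588); from cell (6,1)
  next x-line at t=0.7454, next y-line at t=1.1977; Δt_x=1.0353, Δt_y=3.8637
    x: enter (7,1) at t=0.7454 ← occupied
  → r_2 = 0.7454
beam 3: φ=-45°, α=30°
  dir = (cos 30°, sin 30°) = (0.8660, 0.5000); from cell (6,1)
  next x-line at t=0.8314, next y-line at t=1.3800; Δt_x=1.1547, Δt_y=2.0000
    x: enter (7,1) at t=0.8314 ← occupied
  → r_3 = 0.8314
beam 4: φ=0°, α=75°
  dir = (cos 75°, sin 75°) = (0.2588, 0.9659); from cell (6,1)
  next x-line at t=2.7819, next y-line at t=0.7143; Δt_x=3.8637, Δt_y=1.0353
    y: enter (6,2) at t=0.7143
    y: enter (6,3) at t=1.7496
    x: enter (7,3) at t=2.7819 ← occupied
  → r_4 = 2.7819
beam 5: φ=45°, α=120°
  dir = (cos 120°, sin 120°) = (-0.5000, 0.8660); from cell (6,1)
  next x-line at t=0.5600, next y-line at t=0.7967; Δt_x=2.0000, Δt_y=1.1547
    x: enter (5,1) at t=0.5600
    y: enter (5,2) at t=0.7967
    y: enter (5,3) at t=1.9514
    x: enter (4,3) at t=2.5600
    y: enter (4,4) at t=3.1061
    y: enter (4,5) at t=4.2608 ← occupied
  → r_5 = 4.2608
beam 6: φ=90°, α=165°
  dir = (cos 165°, sin 165°) = (-0.9659, 0.2588); from cell (6,1)
  next x-line at t=0.2899, next y-line at t=2.6660; Δt_x=1.0353, Δt_y=3.8637
    x: enter (5,1) at t=0.2899
    x: enter (4,1) at t=1.3252
    x: enter (3,1) at t=2.3604 ← occupied
  → r_6 = 2.3604
beam 7: φ=135°, α=210°
  dir = (cos 210°, sin 210°) = (-0.8660, -0.5000); from cell (6,1)
  next x-line at t=0.3233, next y-line at t=0.6200; Δt_x=1.1547, Δt_y=2.0000
    x: enter (5,1) at t=0.3233
    y: enter (5,0) at t=0.6200 ← occupied
  → r_7 = 0.6200

ranges = [0.3580, 0.7454, 0.8314, 2.7819, 4.2608, 2.3604, 0.6200]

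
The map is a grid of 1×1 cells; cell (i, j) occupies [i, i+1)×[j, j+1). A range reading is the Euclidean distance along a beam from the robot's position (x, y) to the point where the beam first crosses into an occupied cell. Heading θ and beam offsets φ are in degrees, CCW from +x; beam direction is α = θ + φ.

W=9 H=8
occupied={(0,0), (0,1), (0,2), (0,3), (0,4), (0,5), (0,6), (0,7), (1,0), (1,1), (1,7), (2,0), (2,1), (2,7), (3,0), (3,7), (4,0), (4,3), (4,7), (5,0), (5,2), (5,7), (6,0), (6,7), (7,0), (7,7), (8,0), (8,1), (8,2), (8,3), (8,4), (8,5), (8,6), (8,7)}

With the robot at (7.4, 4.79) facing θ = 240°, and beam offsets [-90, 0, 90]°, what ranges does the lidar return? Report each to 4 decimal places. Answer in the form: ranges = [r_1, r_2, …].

beam 1: φ=-90°, α=150°
  cosα=-0.8660 sinα=0.5000 | (7,4) | tMaxX 0.4619 tMaxY 0.4200 | tΔX 1.1547 tΔY 2.0000
    t=0.4200 [y] (7,5)
    t=0.4619 [x] (6,5)
    t=1.6166 [x] (5,5)
    t=2.4200 [y] (5,6)
    t=2.7713 [x] (4,6)
    t=3.9260 [x] (3,6)
    t=4.4200 [y] (3,7) — stop
  → r_1 = 4.4200
beam 2: φ=0°, α=240°
  cosα=-0.5000 sinα=-0.8660 | (7,4) | tMaxX 0.8000 tMaxY 0.9122 | tΔX 2.0000 tΔY 1.1547
    t=0.8000 [x] (6,4)
    t=0.9122 [y] (6,3)
    t=2.0669 [y] (6,2)
    t=2.8000 [x] (5,2) — stop
  → r_2 = 2.8000
beam 3: φ=90°, α=330°
  cosα=0.8660 sinα=-0.5000 | (7,4) | tMaxX 0.6928 tMaxY 1.5800 | tΔX 1.1547 tΔY 2.0000
    t=0.6928 [x] (8,4) — stop
  → r_3 = 0.6928

ranges = [4.4200, 2.8000, 0.6928]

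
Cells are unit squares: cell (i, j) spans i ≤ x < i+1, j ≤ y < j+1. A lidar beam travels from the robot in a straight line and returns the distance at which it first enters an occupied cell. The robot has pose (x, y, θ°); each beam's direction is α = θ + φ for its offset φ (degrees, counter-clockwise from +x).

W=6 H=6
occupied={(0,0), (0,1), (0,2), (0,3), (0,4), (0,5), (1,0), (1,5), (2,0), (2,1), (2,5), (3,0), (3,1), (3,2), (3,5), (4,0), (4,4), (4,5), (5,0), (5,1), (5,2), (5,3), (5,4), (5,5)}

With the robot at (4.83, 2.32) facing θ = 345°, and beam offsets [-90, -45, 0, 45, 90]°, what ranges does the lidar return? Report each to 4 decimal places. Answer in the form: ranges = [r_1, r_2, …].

ranges = [1.3666, 0.3400, 0.1760, 0.1963, 0.6568]

beam 1: φ=-90°, α=255°
  direction (-0.2588, -0.9659); cell (4,2); t to first gridline: x 3.2069, y 0.3313 (then +3.8637 / +1.0353)
    (4,1) via y @ 0.3313
    (4,0) via y @ 1.3666  # hit
  → r_1 = 1.3666
beam 2: φ=-45°, α=300°
  direction (0.5000, -0.8660); cell (4,2); t to first gridline: x 0.3400, y 0.3695 (then +2.0000 / +1.1547)
    (5,2) via x @ 0.3400  # hit
  → r_2 = 0.3400
beam 3: φ=0°, α=345°
  direction (0.9659, -0.2588); cell (4,2); t to first gridline: x 0.1760, y 1.2364 (then +1.0353 / +3.8637)
    (5,2) via x @ 0.1760  # hit
  → r_3 = 0.1760
beam 4: φ=45°, α=30°
  direction (0.8660, 0.5000); cell (4,2); t to first gridline: x 0.1963, y 1.3600 (then +1.1547 / +2.0000)
    (5,2) via x @ 0.1963  # hit
  → r_4 = 0.1963
beam 5: φ=90°, α=75°
  direction (0.2588, 0.9659); cell (4,2); t to first gridline: x 0.6568, y 0.7040 (then +3.8637 / +1.0353)
    (5,2) via x @ 0.6568  # hit
  → r_5 = 0.6568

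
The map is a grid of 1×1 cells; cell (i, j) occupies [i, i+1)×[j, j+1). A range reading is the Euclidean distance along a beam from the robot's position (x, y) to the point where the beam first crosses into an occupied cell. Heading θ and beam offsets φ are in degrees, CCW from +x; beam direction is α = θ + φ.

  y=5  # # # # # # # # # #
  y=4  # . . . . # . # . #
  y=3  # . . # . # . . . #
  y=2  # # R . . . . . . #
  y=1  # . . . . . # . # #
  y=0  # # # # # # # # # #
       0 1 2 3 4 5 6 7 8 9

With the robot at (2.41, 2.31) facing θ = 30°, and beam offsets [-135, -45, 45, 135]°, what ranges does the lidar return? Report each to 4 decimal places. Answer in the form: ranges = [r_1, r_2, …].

ranges = [1.3562, 3.7166, 2.7849, 0.4245]

beam 1: φ=-135°, α=255°
  d=(-0.2588,-0.9659)  start (2,2)  tX=1.5841 tY=0.3209  stride 1/|dx|=3.8637 1/|dy|=1.0353
    cross y-line → (2,1), t=0.3209
    cross y-line → (2,0), t=1.3562 (wall)
  → r_1 = 1.3562
beam 2: φ=-45°, α=345°
  d=(0.9659,-0.2588)  start (2,2)  tX=0.6108 tY=1.1977  stride 1/|dx|=1.0353 1/|dy|=3.8637
    cross x-line → (3,2), t=0.6108
    cross y-line → (3,1), t=1.1977
    cross x-line → (4,1), t=1.6461
    cross x-line → (5,1), t=2.6814
    cross x-line → (6,1), t=3.7166 (wall)
  → r_2 = 3.7166
beam 3: φ=45°, α=75°
  d=(0.2588,0.9659)  start (2,2)  tX=2.2796 tY=0.7143  stride 1/|dx|=3.8637 1/|dy|=1.0353
    cross y-line → (2,3), t=0.7143
    cross y-line → (2,4), t=1.7496
    cross x-line → (3,4), t=2.2796
    cross y-line → (3,5), t=2.7849 (wall)
  → r_3 = 2.7849
beam 4: φ=135°, α=165°
  d=(-0.9659,0.2588)  start (2,2)  tX=0.4245 tY=2.6660  stride 1/|dx|=1.0353 1/|dy|=3.8637
    cross x-line → (1,2), t=0.4245 (wall)
  → r_4 = 0.4245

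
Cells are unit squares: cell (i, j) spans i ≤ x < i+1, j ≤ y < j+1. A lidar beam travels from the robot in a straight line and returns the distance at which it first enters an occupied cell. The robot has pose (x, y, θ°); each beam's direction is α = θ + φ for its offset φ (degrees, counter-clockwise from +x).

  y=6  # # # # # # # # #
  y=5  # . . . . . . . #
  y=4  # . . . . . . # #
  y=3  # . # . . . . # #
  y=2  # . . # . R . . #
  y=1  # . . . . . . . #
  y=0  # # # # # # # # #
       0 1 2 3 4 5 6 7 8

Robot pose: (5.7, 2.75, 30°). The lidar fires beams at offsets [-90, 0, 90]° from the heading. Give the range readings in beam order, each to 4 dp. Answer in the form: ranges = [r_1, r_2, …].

beam 1: φ=-90°, α=300°
  d=(0.5000,-0.8660)  start (5,2)  tX=0.6000 tY=0.8660  stride 1/|dx|=2.0000 1/|dy|=1.1547
    cross x-line → (6,2), t=0.6000
    cross y-line → (6,1), t=0.8660
    cross y-line → (6,0), t=2.0207 (wall)
  → r_1 = 2.0207
beam 2: φ=0°, α=30°
  d=(0.8660,0.5000)  start (5,2)  tX=0.3464 tY=0.5000  stride 1/|dx|=1.1547 1/|dy|=2.0000
    cross x-line → (6,2), t=0.3464
    cross y-line → (6,3), t=0.5000
    cross x-line → (7,3), t=1.5011 (wall)
  → r_2 = 1.5011
beam 3: φ=90°, α=120°
  d=(-0.5000,0.8660)  start (5,2)  tX=1.4000 tY=0.2887  stride 1/|dx|=2.0000 1/|dy|=1.1547
    cross y-line → (5,3), t=0.2887
    cross x-line → (4,3), t=1.4000
    cross y-line → (4,4), t=1.4434
    cross y-line → (4,5), t=2.5981
    cross x-line → (3,5), t=3.4000
    cross y-line → (3,6), t=3.7528 (wall)
  → r_3 = 3.7528

ranges = [2.0207, 1.5011, 3.7528]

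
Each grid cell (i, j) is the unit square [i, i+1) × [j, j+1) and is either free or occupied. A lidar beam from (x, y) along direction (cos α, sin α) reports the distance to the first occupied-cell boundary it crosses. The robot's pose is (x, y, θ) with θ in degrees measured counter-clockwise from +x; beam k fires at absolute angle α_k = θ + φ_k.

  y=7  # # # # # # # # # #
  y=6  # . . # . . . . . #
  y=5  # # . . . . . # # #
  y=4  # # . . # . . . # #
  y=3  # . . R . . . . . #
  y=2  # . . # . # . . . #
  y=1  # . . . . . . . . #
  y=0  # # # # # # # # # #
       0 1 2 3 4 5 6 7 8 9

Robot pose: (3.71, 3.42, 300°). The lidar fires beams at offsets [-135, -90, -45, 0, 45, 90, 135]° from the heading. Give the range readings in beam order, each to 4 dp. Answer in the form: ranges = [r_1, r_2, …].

beam 1: φ=-135°, α=165°
  d=(-0.9659,0.2588)  start (3,3)  tX=0.7350 tY=2.2409  stride 1/|dx|=1.0353 1/|dy|=3.8637
    cross x-line → (2,3), t=0.7350
    cross x-line → (1,3), t=1.7703
    cross y-line → (1,4), t=2.2409 (wall)
  → r_1 = 2.2409
beam 2: φ=-90°, α=210°
  d=(-0.8660,-0.5000)  start (3,3)  tX=0.8198 tY=0.8400  stride 1/|dx|=1.1547 1/|dy|=2.0000
    cross x-line → (2,3), t=0.8198
    cross y-line → (2,2), t=0.8400
    cross x-line → (1,2), t=1.9745
    cross y-line → (1,1), t=2.8400
    cross x-line → (0,1), t=3.1292 (wall)
  → r_2 = 3.1292
beam 3: φ=-45°, α=255°
  d=(-0.2588,-0.9659)  start (3,3)  tX=2.7432 tY=0.4348  stride 1/|dx|=3.8637 1/|dy|=1.0353
    cross y-line → (3,2), t=0.4348 (wall)
  → r_3 = 0.4348
beam 4: φ=0°, α=300°
  d=(0.5000,-0.8660)  start (3,3)  tX=0.5800 tY=0.4850  stride 1/|dx|=2.0000 1/|dy|=1.1547
    cross y-line → (3,2), t=0.4850 (wall)
  → r_4 = 0.4850
beam 5: φ=45°, α=345°
  d=(0.9659,-0.2588)  start (3,3)  tX=0.3002 tY=1.6228  stride 1/|dx|=1.0353 1/|dy|=3.8637
    cross x-line → (4,3), t=0.3002
    cross x-line → (5,3), t=1.3355
    cross y-line → (5,2), t=1.6228 (wall)
  → r_5 = 1.6228
beam 6: φ=90°, α=30°
  d=(0.8660,0.5000)  start (3,3)  tX=0.3349 tY=1.1600  stride 1/|dx|=1.1547 1/|dy|=2.0000
    cross x-line → (4,3), t=0.3349
    cross y-line → (4,4), t=1.1600 (wall)
  → r_6 = 1.1600
beam 7: φ=135°, α=75°
  d=(0.2588,0.9659)  start (3,3)  tX=1.1205 tY=0.6005  stride 1/|dx|=3.8637 1/|dy|=1.0353
    cross y-line → (3,4), t=0.6005
    cross x-line → (4,4), t=1.1205 (wall)
  → r_7 = 1.1205

ranges = [2.2409, 3.1292, 0.4348, 0.4850, 1.6228, 1.1600, 1.1205]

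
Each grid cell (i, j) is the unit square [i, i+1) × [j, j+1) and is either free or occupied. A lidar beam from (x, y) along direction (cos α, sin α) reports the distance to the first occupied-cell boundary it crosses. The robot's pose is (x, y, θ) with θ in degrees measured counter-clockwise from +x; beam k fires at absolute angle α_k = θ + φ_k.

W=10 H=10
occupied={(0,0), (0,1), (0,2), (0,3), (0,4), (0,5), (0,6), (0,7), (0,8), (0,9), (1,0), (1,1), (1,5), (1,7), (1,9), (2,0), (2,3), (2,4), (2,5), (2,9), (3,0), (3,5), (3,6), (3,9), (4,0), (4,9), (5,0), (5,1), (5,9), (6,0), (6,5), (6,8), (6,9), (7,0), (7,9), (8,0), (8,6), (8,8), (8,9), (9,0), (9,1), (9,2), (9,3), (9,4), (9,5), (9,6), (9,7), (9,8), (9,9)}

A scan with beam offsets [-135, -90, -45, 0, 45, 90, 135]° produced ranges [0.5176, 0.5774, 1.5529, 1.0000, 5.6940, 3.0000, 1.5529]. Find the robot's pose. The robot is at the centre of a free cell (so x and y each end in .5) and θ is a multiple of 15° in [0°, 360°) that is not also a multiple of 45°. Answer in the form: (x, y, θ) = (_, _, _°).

Candidates: 51 free-cell centres × 16 headings = 816 poses. Raycast each; keep the one whose scan matches to 4 dp.
  (3.5, 7.5, 345°): beam 1 = 2.8868 ≠ 0.5176 ✗
  (6.5, 6.5, 210°): beam 1 = 1.5529 ≠ 0.5176 ✗
  (7.5, 2.5, 195°): beam 1 = 3.0000 ≠ 0.5176 ✗
  (5.5, 2.5, 300°): beam 1 = 2.5882 ≠ 0.5176 ✗
  …
  (2.5, 7.5, 300°): r_1=0.5176, r_2=0.5774, r_3=1.5529, r_4=1.0000, r_5=5.6940, r_6=3.0000, r_7=1.5529 — all match ✓
Unique over the lattice → pose = (2.5, 7.5, 300°).

(x, y, θ) = (2.5, 7.5, 300°)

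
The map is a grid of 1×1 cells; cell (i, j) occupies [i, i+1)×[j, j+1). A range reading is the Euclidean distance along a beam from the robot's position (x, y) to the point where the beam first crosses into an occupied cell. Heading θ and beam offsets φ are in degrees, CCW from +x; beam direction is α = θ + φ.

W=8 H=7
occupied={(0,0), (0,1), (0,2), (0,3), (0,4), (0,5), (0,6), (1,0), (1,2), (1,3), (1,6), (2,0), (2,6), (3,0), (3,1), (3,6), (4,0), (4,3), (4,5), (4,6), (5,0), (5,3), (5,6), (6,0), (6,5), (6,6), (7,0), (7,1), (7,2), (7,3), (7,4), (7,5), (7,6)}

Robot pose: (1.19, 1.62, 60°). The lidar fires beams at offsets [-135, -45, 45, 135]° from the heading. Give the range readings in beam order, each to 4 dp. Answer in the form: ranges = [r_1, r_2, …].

ranges = [0.6419, 6.0150, 0.3934, 0.1967]

beam 1: φ=-135°, α=285°
  direction (0.2588, -0.9659); cell (1,1); t to first gridline: x 3.1296, y 0.6419 (then +3.8637 / +1.0353)
    (1,0) via y @ 0.6419  # hit
  → r_1 = 0.6419
beam 2: φ=-45°, α=15°
  direction (0.9659, 0.2588); cell (1,1); t to first gridline: x 0.8386, y 1.4682 (then +1.0353 / +3.8637)
    (2,1) via x @ 0.8386
    (2,2) via y @ 1.4682
    (3,2) via x @ 1.8738
    (4,2) via x @ 2.9091
    (5,2) via x @ 3.9444
    (6,2) via x @ 4.9797
    (6,3) via y @ 5.3319
    (7,3) via x @ 6.0150  # hit
  → r_2 = 6.0150
beam 3: φ=45°, α=105°
  direction (-0.2588, 0.9659); cell (1,1); t to first gridline: x 0.7341, y 0.3934 (then +3.8637 / +1.0353)
    (1,2) via y @ 0.3934  # hit
  → r_3 = 0.3934
beam 4: φ=135°, α=195°
  direction (-0.9659, -0.2588); cell (1,1); t to first gridline: x 0.1967, y 2.3955 (then +1.0353 / +3.8637)
    (0,1) via x @ 0.1967  # hit
  → r_4 = 0.1967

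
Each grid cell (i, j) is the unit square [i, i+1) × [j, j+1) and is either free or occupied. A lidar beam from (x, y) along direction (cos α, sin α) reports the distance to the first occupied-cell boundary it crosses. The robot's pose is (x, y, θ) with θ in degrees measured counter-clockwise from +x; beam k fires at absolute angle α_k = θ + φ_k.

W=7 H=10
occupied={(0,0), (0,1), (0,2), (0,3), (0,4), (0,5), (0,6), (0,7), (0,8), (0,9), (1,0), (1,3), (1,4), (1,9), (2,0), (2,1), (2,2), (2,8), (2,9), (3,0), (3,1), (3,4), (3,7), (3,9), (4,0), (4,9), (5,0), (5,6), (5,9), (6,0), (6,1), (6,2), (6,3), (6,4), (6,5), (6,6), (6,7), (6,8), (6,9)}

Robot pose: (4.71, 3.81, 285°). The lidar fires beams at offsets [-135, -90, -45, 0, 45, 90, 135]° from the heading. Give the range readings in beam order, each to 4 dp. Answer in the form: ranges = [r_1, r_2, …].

ranges = [0.8198, 2.8056, 2.0900, 2.9091, 1.4896, 1.3355, 2.5288]

beam 1: φ=-135°, α=150°
  dir = (cos 150°, sin 150°) = (-0.8660, 0.5000); from cell (4,3)
  next x-line at t=0.8198, next y-line at t=0.3800; Δt_x=1.1547, Δt_y=2.0000
    y: enter (4,4) at t=0.3800
    x: enter (3,4) at t=0.8198 ← occupied
  → r_1 = 0.8198
beam 2: φ=-90°, α=195°
  dir = (cos 195°, sin 195°) = (-0.9659, -0.2588); from cell (4,3)
  next x-line at t=0.7350, next y-line at t=3.1296; Δt_x=1.0353, Δt_y=3.8637
    x: enter (3,3) at t=0.7350
    x: enter (2,3) at t=1.7703
    x: enter (1,3) at t=2.8056 ← occupied
  → r_2 = 2.8056
beam 3: φ=-45°, α=240°
  dir = (cos 240°, sin 240°) = (-0.5000, -0.8660); from cell (4,3)
  next x-line at t=1.4200, next y-line at t=0.9353; Δt_x=2.0000, Δt_y=1.1547
    y: enter (4,2) at t=0.9353
    x: enter (3,2) at t=1.4200
    y: enter (3,1) at t=2.0900 ← occupied
  → r_3 = 2.0900
beam 4: φ=0°, α=285°
  dir = (cos 285°, sin 285°) = (0.2588, -0.9659); from cell (4,3)
  next x-line at t=1.1205, next y-line at t=0.8386; Δt_x=3.8637, Δt_y=1.0353
    y: enter (4,2) at t=0.8386
    x: enter (5,2) at t=1.1205
    y: enter (5,1) at t=1.8738
    y: enter (5,0) at t=2.9091 ← occupied
  → r_4 = 2.9091
beam 5: φ=45°, α=330°
  dir = (cos 330°, sin 330°) = (0.8660, -0.5000); from cell (4,3)
  next x-line at t=0.3349, next y-line at t=1.6200; Δt_x=1.1547, Δt_y=2.0000
    x: enter (5,3) at t=0.3349
    x: enter (6,3) at t=1.4896 ← occupied
  → r_5 = 1.4896
beam 6: φ=90°, α=15°
  dir = (cos 15°, sin 15°) = (0.9659, 0.2588); from cell (4,3)
  next x-line at t=0.3002, next y-line at t=0.7341; Δt_x=1.0353, Δt_y=3.8637
    x: enter (5,3) at t=0.3002
    y: enter (5,4) at t=0.7341
    x: enter (6,4) at t=1.3355 ← occupied
  → r_6 = 1.3355
beam 7: φ=135°, α=60°
  dir = (cos 60°, sin 60°) = (0.5000, 0.8660); from cell (4,3)
  next x-line at t=0.5800, next y-line at t=0.2194; Δt_x=2.0000, Δt_y=1.1547
    y: enter (4,4) at t=0.2194
    x: enter (5,4) at t=0.5800
    y: enter (5,5) at t=1.3741
    y: enter (5,6) at t=2.5288 ← occupied
  → r_7 = 2.5288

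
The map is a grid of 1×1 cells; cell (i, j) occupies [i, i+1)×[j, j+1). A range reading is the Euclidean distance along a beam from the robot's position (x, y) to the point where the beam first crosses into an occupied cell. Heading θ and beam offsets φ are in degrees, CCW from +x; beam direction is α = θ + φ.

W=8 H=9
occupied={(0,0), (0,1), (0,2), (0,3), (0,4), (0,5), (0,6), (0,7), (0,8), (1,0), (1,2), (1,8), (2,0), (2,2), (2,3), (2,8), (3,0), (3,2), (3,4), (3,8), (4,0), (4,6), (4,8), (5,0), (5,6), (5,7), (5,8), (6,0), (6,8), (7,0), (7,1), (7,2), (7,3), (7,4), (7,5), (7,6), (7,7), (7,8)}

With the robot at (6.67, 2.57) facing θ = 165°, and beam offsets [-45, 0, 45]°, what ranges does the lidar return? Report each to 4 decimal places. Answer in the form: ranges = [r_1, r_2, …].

beam 1: φ=-45°, α=120°
  direction (-0.5000, 0.8660); cell (6,2); t to first gridline: x 1.3400, y 0.4965 (then +2.0000 / +1.1547)
    (6,3) via y @ 0.4965
    (5,3) via x @ 1.3400
    (5,4) via y @ 1.6512
    (5,5) via y @ 2.8059
    (4,5) via x @ 3.3400
    (4,6) via y @ 3.9606  # hit
  → r_1 = 3.9606
beam 2: φ=0°, α=165°
  direction (-0.9659, 0.2588); cell (6,2); t to first gridline: x 0.6936, y 1.6614 (then +1.0353 / +3.8637)
    (5,2) via x @ 0.6936
    (5,3) via y @ 1.6614
    (4,3) via x @ 1.7289
    (3,3) via x @ 2.7642
    (2,3) via x @ 3.7995  # hit
  → r_2 = 3.7995
beam 3: φ=45°, α=210°
  direction (-0.8660, -0.5000); cell (6,2); t to first gridline: x 0.7736, y 1.1400 (then +1.1547 / +2.0000)
    (5,2) via x @ 0.7736
    (5,1) via y @ 1.1400
    (4,1) via x @ 1.9283
    (3,1) via x @ 3.0831
    (3,0) via y @ 3.1400  # hit
  → r_3 = 3.1400

ranges = [3.9606, 3.7995, 3.1400]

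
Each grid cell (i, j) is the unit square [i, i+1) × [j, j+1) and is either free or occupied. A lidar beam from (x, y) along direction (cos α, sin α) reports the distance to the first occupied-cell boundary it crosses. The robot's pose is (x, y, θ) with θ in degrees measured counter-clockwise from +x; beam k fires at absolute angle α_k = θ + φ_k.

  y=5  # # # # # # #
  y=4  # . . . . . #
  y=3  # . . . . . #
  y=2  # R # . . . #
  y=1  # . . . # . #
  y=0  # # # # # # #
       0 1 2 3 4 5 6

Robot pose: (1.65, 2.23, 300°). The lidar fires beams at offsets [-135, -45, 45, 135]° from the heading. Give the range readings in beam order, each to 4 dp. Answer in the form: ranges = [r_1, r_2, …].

beam 1: φ=-135°, α=165°
  direction (-0.9659, 0.2588); cell (1,2); t to first gridline: x 0.6729, y 2.9751 (then +1.0353 / +3.8637)
    (0,2) via x @ 0.6729  # hit
  → r_1 = 0.6729
beam 2: φ=-45°, α=255°
  direction (-0.2588, -0.9659); cell (1,2); t to first gridline: x 2.5114, y 0.2381 (then +3.8637 / +1.0353)
    (1,1) via y @ 0.2381
    (1,0) via y @ 1.2734  # hit
  → r_2 = 1.2734
beam 3: φ=45°, α=345°
  direction (0.9659, -0.2588); cell (1,2); t to first gridline: x 0.3623, y 0.8887 (then +1.0353 / +3.8637)
    (2,2) via x @ 0.3623  # hit
  → r_3 = 0.3623
beam 4: φ=135°, α=75°
  direction (0.2588, 0.9659); cell (1,2); t to first gridline: x 1.3523, y 0.7972 (then +3.8637 / +1.0353)
    (1,3) via y @ 0.7972
    (2,3) via x @ 1.3523
    (2,4) via y @ 1.8324
    (2,5) via y @ 2.8677  # hit
  → r_4 = 2.8677

ranges = [0.6729, 1.2734, 0.3623, 2.8677]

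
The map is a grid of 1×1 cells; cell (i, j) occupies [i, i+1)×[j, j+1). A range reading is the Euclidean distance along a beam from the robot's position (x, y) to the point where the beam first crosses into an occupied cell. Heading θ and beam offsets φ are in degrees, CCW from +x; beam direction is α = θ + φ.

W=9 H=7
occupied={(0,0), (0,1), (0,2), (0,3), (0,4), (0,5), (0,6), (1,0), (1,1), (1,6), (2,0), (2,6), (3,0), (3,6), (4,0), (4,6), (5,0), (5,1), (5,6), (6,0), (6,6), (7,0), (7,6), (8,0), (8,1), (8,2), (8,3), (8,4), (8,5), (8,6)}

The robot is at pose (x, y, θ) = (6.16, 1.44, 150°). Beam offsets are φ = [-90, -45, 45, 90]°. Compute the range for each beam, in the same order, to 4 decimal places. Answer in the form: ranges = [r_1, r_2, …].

ranges = [3.6800, 4.7209, 0.1656, 0.3200]

beam 1: φ=-90°, α=60°
  dir = (cos 60°, sin 60°) = (0.5000, 0.8660); from cell (6,1)
  next x-line at t=1.6800, next y-line at t=0.6466; Δt_x=2.0000, Δt_y=1.1547
    y: enter (6,2) at t=0.6466
    x: enter (7,2) at t=1.6800
    y: enter (7,3) at t=1.8013
    y: enter (7,4) at t=2.9560
    x: enter (8,4) at t=3.6800 ← occupied
  → r_1 = 3.6800
beam 2: φ=-45°, α=105°
  dir = (cos 105°, sin 105°) = (-0.2588, 0.9659); from cell (6,1)
  next x-line at t=0.6182, next y-line at t=0.5798; Δt_x=3.8637, Δt_y=1.0353
    y: enter (6,2) at t=0.5798
    x: enter (5,2) at t=0.6182
    y: enter (5,3) at t=1.6150
    y: enter (5,4) at t=2.6503
    y: enter (5,5) at t=3.6856
    x: enter (4,5) at t=4.4819
    y: enter (4,6) at t=4.7209 ← occupied
  → r_2 = 4.7209
beam 3: φ=45°, α=195°
  dir = (cos 195°, sin 195°) = (-0.9659, -0.2588); from cell (6,1)
  next x-line at t=0.1656, next y-line at t=1.7000; Δt_x=1.0353, Δt_y=3.8637
    x: enter (5,1) at t=0.1656 ← occupied
  → r_3 = 0.1656
beam 4: φ=90°, α=240°
  dir = (cos 240°, sin 240°) = (-0.5000, -0.8660); from cell (6,1)
  next x-line at t=0.3200, next y-line at t=0.5081; Δt_x=2.0000, Δt_y=1.1547
    x: enter (5,1) at t=0.3200 ← occupied
  → r_4 = 0.3200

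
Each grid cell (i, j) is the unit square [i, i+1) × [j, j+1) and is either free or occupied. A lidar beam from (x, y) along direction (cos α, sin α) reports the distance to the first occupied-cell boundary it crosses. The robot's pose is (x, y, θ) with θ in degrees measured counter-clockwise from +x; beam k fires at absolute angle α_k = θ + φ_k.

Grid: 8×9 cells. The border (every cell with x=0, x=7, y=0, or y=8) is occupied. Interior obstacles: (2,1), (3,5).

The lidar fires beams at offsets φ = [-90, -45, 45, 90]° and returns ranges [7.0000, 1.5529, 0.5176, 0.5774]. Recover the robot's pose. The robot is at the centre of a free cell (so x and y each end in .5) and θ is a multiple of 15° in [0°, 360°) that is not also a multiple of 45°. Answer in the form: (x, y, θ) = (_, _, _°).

Enumerate (i+0.5, j+0.5, θ) over the 40 free cells and 16 admissible headings. For each, cast all 4 beams and compare to the given ranges.
  (5.5, 4.5, 120°): beam 1 = 1.7321 ≠ 7.0000 ✗
  (6.5, 7.5, 75°): beam 1 = 0.5176 ≠ 7.0000 ✗
  (4.5, 1.5, 120°): beam 1 = 2.8868 ≠ 7.0000 ✗
  (5.5, 6.5, 105°): beam 1 = 1.5529 ≠ 7.0000 ✗
  …
  (4.5, 1.5, 210°): r_1=7.0000, r_2=1.5529, r_3=0.5176, r_4=0.5774 — all match ✓
No second candidate reproduces the full scan.

(x, y, θ) = (4.5, 1.5, 210°)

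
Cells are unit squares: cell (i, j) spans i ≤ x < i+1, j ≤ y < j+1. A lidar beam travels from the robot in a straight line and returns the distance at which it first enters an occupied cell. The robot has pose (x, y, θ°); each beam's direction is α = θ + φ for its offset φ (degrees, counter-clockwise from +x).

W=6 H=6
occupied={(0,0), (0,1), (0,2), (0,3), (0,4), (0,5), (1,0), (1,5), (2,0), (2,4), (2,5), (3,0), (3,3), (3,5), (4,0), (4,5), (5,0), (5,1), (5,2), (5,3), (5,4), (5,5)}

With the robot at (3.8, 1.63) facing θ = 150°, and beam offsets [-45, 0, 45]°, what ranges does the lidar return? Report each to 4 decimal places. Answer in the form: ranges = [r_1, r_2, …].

beam 1: φ=-45°, α=105°
  d=(-0.2588,0.9659)  start (3,1)  tX=3.0910 tY=0.3831  stride 1/|dx|=3.8637 1/|dy|=1.0353
    cross y-line → (3,2), t=0.3831
    cross y-line → (3,3), t=1.4183 (wall)
  → r_1 = 1.4183
beam 2: φ=0°, α=150°
  d=(-0.8660,0.5000)  start (3,1)  tX=0.9238 tY=0.7400  stride 1/|dx|=1.1547 1/|dy|=2.0000
    cross y-line → (3,2), t=0.7400
    cross x-line → (2,2), t=0.9238
    cross x-line → (1,2), t=2.0785
    cross y-line → (1,3), t=2.7400
    cross x-line → (0,3), t=3.2332 (wall)
  → r_2 = 3.2332
beam 3: φ=45°, α=195°
  d=(-0.9659,-0.2588)  start (3,1)  tX=0.8282 tY=2.4341  stride 1/|dx|=1.0353 1/|dy|=3.8637
    cross x-line → (2,1), t=0.8282
    cross x-line → (1,1), t=1.8635
    cross y-line → (1,0), t=2.4341 (wall)
  → r_3 = 2.4341

ranges = [1.4183, 3.2332, 2.4341]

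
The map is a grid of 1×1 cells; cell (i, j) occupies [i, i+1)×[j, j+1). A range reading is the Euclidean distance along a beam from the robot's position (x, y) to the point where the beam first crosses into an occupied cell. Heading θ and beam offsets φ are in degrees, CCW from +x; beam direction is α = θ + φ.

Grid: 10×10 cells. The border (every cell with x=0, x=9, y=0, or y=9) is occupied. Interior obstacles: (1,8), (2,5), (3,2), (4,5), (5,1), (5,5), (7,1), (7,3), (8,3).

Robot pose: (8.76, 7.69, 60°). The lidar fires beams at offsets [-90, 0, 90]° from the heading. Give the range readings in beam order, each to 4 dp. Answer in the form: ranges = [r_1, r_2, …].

ranges = [0.2771, 0.4800, 2.6200]

beam 1: φ=-90°, α=330°
  d=(0.8660,-0.5000)  start (8,7)  tX=0.2771 tY=1.3800  stride 1/|dx|=1.1547 1/|dy|=2.0000
    cross x-line → (9,7), t=0.2771 (wall)
  → r_1 = 0.2771
beam 2: φ=0°, α=60°
  d=(0.5000,0.8660)  start (8,7)  tX=0.4800 tY=0.3580  stride 1/|dx|=2.0000 1/|dy|=1.1547
    cross y-line → (8,8), t=0.3580
    cross x-line → (9,8), t=0.4800 (wall)
  → r_2 = 0.4800
beam 3: φ=90°, α=150°
  d=(-0.8660,0.5000)  start (8,7)  tX=0.8776 tY=0.6200  stride 1/|dx|=1.1547 1/|dy|=2.0000
    cross y-line → (8,8), t=0.6200
    cross x-line → (7,8), t=0.8776
    cross x-line → (6,8), t=2.0323
    cross y-line → (6,9), t=2.6200 (wall)
  → r_3 = 2.6200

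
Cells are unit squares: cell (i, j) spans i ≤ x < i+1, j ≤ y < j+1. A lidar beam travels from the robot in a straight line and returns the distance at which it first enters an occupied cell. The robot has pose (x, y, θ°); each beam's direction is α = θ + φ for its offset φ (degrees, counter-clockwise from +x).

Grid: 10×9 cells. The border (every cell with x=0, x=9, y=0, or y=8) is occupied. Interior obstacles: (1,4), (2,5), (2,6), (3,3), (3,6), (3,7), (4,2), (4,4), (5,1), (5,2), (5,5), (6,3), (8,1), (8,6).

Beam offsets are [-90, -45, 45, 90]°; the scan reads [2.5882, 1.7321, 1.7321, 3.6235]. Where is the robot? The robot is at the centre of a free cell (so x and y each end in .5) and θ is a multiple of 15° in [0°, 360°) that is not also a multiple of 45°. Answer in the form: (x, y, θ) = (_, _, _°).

Enumerate (i+0.5, j+0.5, θ) over the 42 free cells and 16 admissible headings. For each, cast all 4 beams and compare to the given ranges.
  (7.5, 6.5, 210°): beam 1 = 1.7321 ≠ 2.5882 ✗
  (3.5, 5.5, 210°): beam 1 = 0.5774 ≠ 2.5882 ✗
  (7.5, 4.5, 210°): beam 1 = 4.0415 ≠ 2.5882 ✗
  (1.5, 2.5, 75°): beam 1 = 3.6235 ≠ 2.5882 ✗
  (6.5, 5.5, 240°): beam 1 = 0.5774 ≠ 2.5882 ✗
  …
  (7.5, 4.5, 15°): r_1=2.5882, r_2=1.7321, r_3=1.7321, r_4=3.6235 — all match ✓
Only this pose fits every beam.

(x, y, θ) = (7.5, 4.5, 15°)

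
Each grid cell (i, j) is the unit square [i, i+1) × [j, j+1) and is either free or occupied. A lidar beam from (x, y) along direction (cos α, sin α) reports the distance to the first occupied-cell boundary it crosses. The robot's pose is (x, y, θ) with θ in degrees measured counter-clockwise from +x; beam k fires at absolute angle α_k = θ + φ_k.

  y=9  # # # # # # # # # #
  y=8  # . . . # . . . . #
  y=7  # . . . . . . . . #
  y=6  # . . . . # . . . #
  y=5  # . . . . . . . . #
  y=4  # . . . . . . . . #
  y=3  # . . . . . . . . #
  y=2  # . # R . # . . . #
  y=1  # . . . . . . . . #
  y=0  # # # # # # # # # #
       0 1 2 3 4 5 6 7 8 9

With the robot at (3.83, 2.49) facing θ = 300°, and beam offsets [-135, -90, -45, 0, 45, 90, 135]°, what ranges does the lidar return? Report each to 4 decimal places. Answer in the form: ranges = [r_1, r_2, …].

ranges = [0.8593, 0.9584, 1.5426, 1.7205, 1.2113, 5.9698, 4.5205]

beam 1: φ=-135°, α=165°
  d=(-0.9659,0.2588)  start (3,2)  tX=0.8593 tY=1.9705  stride 1/|dx|=1.0353 1/|dy|=3.8637
    cross x-line → (2,2), t=0.8593 (wall)
  → r_1 = 0.8593
beam 2: φ=-90°, α=210°
  d=(-0.8660,-0.5000)  start (3,2)  tX=0.9584 tY=0.9800  stride 1/|dx|=1.1547 1/|dy|=2.0000
    cross x-line → (2,2), t=0.9584 (wall)
  → r_2 = 0.9584
beam 3: φ=-45°, α=255°
  d=(-0.2588,-0.9659)  start (3,2)  tX=3.2069 tY=0.5073  stride 1/|dx|=3.8637 1/|dy|=1.0353
    cross y-line → (3,1), t=0.5073
    cross y-line → (3,0), t=1.5426 (wall)
  → r_3 = 1.5426
beam 4: φ=0°, α=300°
  d=(0.5000,-0.8660)  start (3,2)  tX=0.3400 tY=0.5658  stride 1/|dx|=2.0000 1/|dy|=1.1547
    cross x-line → (4,2), t=0.3400
    cross y-line → (4,1), t=0.5658
    cross y-line → (4,0), t=1.7205 (wall)
  → r_4 = 1.7205
beam 5: φ=45°, α=345°
  d=(0.9659,-0.2588)  start (3,2)  tX=0.1760 tY=1.8932  stride 1/|dx|=1.0353 1/|dy|=3.8637
    cross x-line → (4,2), t=0.1760
    cross x-line → (5,2), t=1.2113 (wall)
  → r_5 = 1.2113
beam 6: φ=90°, α=30°
  d=(0.8660,0.5000)  start (3,2)  tX=0.1963 tY=1.0200  stride 1/|dx|=1.1547 1/|dy|=2.0000
    cross x-line → (4,2), t=0.1963
    cross y-line → (4,3), t=1.0200
    cross x-line → (5,3), t=1.3510
    cross x-line → (6,3), t=2.5057
    cross y-line → (6,4), t=3.0200
    cross x-line → (7,4), t=3.6604
    cross x-line → (8,4), t=4.8151
    cross y-line → (8,5), t=5.0200
    cross x-line → (9,5), t=5.9698 (wall)
  → r_6 = 5.9698
beam 7: φ=135°, α=75°
  d=(0.2588,0.9659)  start (3,2)  tX=0.6568 tY=0.5280  stride 1/|dx|=3.8637 1/|dy|=1.0353
    cross y-line → (3,3), t=0.5280
    cross x-line → (4,3), t=0.6568
    cross y-line → (4,4), t=1.5633
    cross y-line → (4,5), t=2.5985
    cross y-line → (4,6), t=3.6338
    cross x-line → (5,6), t=4.5205 (wall)
  → r_7 = 4.5205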